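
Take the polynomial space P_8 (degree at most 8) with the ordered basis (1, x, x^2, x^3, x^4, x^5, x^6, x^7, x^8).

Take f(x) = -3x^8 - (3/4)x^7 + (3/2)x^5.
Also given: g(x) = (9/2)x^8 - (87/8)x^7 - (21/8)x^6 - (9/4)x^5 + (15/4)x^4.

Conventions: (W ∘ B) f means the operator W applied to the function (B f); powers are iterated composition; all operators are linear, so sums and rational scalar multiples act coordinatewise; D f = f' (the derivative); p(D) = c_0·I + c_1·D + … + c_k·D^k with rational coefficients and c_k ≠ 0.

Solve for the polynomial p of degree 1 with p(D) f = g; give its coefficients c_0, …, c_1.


c_0 = -3/2, c_1 = 1/2

D^0 f = -3x^8 - (3/4)x^7 + (3/2)x^5
D^1 f = -24x^7 - (21/4)x^6 + (15/2)x^4
matching coefficients of g against c_0 f + c_1 Df + … from the top degree down determines the c_i
solution: c_0 = -3/2, c_1 = 1/2


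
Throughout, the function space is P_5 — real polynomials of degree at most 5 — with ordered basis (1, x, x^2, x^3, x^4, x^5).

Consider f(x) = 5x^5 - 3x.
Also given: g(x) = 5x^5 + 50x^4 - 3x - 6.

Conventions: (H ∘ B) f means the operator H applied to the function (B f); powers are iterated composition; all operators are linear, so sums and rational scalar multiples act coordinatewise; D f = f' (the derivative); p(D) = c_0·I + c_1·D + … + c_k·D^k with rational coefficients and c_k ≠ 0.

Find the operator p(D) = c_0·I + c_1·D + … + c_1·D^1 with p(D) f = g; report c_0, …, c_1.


D^0 f = 5x^5 - 3x
D^1 f = 25x^4 - 3
matching coefficients of g against c_0 f + c_1 Df + … from the top degree down determines the c_i
solution: c_0 = 1, c_1 = 2

c_0 = 1, c_1 = 2


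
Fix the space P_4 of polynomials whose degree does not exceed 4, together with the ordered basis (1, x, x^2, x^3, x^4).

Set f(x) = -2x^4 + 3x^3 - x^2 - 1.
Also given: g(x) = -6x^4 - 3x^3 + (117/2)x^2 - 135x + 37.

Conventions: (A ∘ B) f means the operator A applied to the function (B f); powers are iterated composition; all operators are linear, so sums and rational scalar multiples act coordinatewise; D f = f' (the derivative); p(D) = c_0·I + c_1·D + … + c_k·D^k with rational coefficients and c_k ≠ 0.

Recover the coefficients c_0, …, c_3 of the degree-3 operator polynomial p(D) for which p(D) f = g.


D^0 f = -2x^4 + 3x^3 - x^2 - 1
D^1 f = -8x^3 + 9x^2 - 2x
D^2 f = -24x^2 + 18x - 2
D^3 f = -48x + 18
matching coefficients of g against c_0 f + c_1 Df + … from the top degree down determines the c_i
solution: c_0 = 3, c_1 = 3/2, c_2 = -2, c_3 = 2

p(D) = 3·I + (3/2)·D − 2·D^2 + 2·D^3, i.e. c_0 = 3, c_1 = 3/2, c_2 = -2, c_3 = 2


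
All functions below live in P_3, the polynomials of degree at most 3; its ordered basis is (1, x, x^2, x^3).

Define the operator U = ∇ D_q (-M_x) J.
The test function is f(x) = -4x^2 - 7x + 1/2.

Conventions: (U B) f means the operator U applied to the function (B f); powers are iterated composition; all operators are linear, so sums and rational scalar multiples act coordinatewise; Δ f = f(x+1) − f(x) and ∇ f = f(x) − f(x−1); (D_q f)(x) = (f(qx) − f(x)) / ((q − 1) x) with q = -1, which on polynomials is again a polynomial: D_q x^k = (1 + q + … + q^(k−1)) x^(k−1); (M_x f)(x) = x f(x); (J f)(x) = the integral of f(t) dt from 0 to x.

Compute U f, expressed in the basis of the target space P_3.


the image equals g(x) = 7x - 7/2

J f = -(4/3)x^3 - (7/2)x^2 + (1/2)x
M_x J f = -(4/3)x^4 - (7/2)x^3 + (1/2)x^2
(-M_x) J f = (4/3)x^4 + (7/2)x^3 - (1/2)x^2
D_q (-M_x) J f = (7/2)x^2
∇ D_q (-M_x) J f = 7x - 7/2


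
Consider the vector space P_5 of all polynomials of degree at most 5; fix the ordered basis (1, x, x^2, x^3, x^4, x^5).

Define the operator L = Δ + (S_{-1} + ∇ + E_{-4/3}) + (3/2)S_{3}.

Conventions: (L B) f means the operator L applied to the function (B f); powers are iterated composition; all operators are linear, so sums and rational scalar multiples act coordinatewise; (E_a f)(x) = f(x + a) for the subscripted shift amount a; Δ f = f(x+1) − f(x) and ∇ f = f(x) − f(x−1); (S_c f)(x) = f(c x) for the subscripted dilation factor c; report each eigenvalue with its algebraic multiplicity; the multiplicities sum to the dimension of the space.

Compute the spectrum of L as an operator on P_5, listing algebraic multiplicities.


λ = 7/2 (multiplicity 1), λ = 9/2 (multiplicity 1), λ = 31/2 (multiplicity 1), λ = 81/2 (multiplicity 1), λ = 247/2 (multiplicity 1), λ = 729/2 (multiplicity 1)

image of 1: 7/2
image of x: (9/2)x + 2/3
image of x^2: (31/2)x^2 + (4/3)x + 16/9
image of x^3: (81/2)x^3 + 2x^2 + (16/3)x - 10/27
image of x^4: (247/2)x^4 + (8/3)x^3 + (32/3)x^2 - (40/27)x + 256/81
image of x^5: (729/2)x^5 + (10/3)x^4 + (160/9)x^3 - (100/27)x^2 + (1280/81)x - 538/243
the matrix is upper triangular; its diagonal is (7/2, 9/2, 31/2, 81/2, 247/2, 729/2)
for a triangular matrix the eigenvalues are the diagonal entries, with algebraic multiplicity their repetition count


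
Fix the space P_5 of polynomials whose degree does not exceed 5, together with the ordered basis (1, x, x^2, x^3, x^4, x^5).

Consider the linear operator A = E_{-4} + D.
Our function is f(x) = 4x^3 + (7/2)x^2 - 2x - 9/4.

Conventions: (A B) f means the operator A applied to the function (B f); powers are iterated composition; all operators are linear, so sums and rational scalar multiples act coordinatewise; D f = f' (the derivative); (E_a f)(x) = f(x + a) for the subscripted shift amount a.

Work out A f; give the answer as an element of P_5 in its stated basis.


E_{-4} f = 4x^3 - (89/2)x^2 + 162x - 777/4
D f = 12x^2 + 7x - 2
(E_{-4} + D) f = 4x^3 - (65/2)x^2 + 169x - 785/4

the result is g(x) = 4x^3 - (65/2)x^2 + 169x - 785/4


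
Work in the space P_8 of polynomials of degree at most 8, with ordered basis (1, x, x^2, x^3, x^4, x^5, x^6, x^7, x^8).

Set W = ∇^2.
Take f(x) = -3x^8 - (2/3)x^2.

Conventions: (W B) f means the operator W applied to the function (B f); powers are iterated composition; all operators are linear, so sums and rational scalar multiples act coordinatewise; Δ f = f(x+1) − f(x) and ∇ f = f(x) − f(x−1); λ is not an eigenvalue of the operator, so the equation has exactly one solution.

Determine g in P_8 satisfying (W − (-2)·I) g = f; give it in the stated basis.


write g with unknown coordinates in the stated basis and equate coefficients in (W − (-2)·I) g = f
solving from the highest basis element down gives g = -(3/2)x^8 + 42x^6 - 252x^5 + 105x^4 + 3780x^3 - (33895/3)x^2 + 1764x + 102071/6
check: W g = -84x^6 + 504x^5 - 210x^4 - 7560x^3 + 22596x^2 - 3528x - 102071/3
so W g − (-2)·g = -3x^8 - (2/3)x^2 = f ✓

g(x) = -(3/2)x^8 + 42x^6 - 252x^5 + 105x^4 + 3780x^3 - (33895/3)x^2 + 1764x + 102071/6


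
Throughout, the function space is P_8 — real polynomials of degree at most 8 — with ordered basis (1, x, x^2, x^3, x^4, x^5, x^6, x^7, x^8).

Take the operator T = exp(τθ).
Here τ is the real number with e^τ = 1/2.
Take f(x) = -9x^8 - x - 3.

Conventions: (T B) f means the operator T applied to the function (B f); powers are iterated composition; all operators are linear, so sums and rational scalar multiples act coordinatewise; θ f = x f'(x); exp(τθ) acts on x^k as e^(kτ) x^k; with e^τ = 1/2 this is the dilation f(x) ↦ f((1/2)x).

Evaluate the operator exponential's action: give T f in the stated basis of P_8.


the image equals g(x) = -(9/256)x^8 - (1/2)x - 3

exp(τθ) x^k = e^(kτ) x^k; with e^τ = 1/2 this sends x^k to (1/2)^k x^k
x ↦ 1/2 x
x^8 ↦ 1/256 x^8
applying this coordinatewise to f: exp(τθ) f = -(9/256)x^8 - (1/2)x - 3


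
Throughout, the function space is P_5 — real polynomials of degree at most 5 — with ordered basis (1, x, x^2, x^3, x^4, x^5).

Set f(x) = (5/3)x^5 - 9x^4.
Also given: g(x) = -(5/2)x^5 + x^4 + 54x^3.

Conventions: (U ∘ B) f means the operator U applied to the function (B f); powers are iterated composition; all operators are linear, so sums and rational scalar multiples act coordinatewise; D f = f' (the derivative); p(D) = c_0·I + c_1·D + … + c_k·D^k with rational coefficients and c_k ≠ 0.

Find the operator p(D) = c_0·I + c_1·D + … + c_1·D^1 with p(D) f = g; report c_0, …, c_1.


D^0 f = (5/3)x^5 - 9x^4
D^1 f = (25/3)x^4 - 36x^3
matching coefficients of g against c_0 f + c_1 Df + … from the top degree down determines the c_i
solution: c_0 = -3/2, c_1 = -3/2

c_0 = -3/2, c_1 = -3/2


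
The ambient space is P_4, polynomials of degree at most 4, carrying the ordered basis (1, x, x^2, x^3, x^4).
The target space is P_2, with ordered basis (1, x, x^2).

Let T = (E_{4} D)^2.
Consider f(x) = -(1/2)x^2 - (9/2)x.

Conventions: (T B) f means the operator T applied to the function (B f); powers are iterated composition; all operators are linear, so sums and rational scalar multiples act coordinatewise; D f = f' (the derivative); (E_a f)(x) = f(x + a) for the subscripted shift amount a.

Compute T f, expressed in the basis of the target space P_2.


g(x) = -1

D f = -x - 9/2
E_{4} D f = -x - 17/2
D (E_{4} D) f = -1
E_{4} D (E_{4} D) f = -1


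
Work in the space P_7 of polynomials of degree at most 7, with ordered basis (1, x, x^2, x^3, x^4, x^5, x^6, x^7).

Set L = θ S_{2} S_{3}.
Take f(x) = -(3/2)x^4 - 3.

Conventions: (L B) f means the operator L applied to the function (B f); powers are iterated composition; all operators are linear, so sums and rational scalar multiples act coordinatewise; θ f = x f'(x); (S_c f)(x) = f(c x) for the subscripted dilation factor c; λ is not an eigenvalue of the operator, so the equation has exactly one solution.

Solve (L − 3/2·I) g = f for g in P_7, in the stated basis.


write g with unknown coordinates in the stated basis and equate coefficients in (L − 3/2·I) g = f
solving from the highest basis element down gives g = -(1/3455)x^4 + 2
check: L g = -(5184/3455)x^4
so L g − 3/2·g = -(3/2)x^4 - 3 = f ✓

the result is g(x) = -(1/3455)x^4 + 2


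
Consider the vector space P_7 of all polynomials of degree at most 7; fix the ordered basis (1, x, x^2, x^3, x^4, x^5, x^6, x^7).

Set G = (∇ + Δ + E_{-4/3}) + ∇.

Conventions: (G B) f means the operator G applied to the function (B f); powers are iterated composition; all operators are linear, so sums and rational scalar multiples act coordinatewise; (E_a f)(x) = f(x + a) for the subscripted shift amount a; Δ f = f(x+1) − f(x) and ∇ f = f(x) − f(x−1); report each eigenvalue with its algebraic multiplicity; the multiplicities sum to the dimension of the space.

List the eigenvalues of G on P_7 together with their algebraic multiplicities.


λ = 1 (multiplicity 8)

image of 1: 1
image of x: x + 5/3
image of x^2: x^2 + (10/3)x + 7/9
image of x^3: x^3 + 5x^2 + (7/3)x + 17/27
image of x^4: x^4 + (20/3)x^3 + (14/3)x^2 + (68/27)x + 175/81
image of x^5: x^5 + (25/3)x^4 + (70/9)x^3 + (170/27)x^2 + (875/81)x - 295/243
image of x^6: x^6 + 10x^5 + (35/3)x^4 + (340/27)x^3 + (875/27)x^2 - (590/81)x + 3367/729
image of x^7: x^7 + (35/3)x^6 + (49/3)x^5 + (595/27)x^4 + (6125/81)x^3 - (2065/81)x^2 + (23569/729)x - 9823/2187
the matrix is upper triangular; its diagonal is (1, 1, 1, 1, 1, 1, 1, 1)
for a triangular matrix the eigenvalues are the diagonal entries, with algebraic multiplicity their repetition count


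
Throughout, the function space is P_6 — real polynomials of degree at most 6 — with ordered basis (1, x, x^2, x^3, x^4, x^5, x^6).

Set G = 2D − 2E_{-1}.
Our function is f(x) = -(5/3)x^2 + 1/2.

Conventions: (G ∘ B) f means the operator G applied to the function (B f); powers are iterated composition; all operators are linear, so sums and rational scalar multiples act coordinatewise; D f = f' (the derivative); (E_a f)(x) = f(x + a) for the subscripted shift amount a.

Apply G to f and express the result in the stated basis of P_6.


the result is g(x) = (10/3)x^2 - (40/3)x + 7/3

D f = -(10/3)x
(2D) f = -(20/3)x
E_{-1} f = -(5/3)x^2 + (10/3)x - 7/6
(-2E_{-1}) f = (10/3)x^2 - (20/3)x + 7/3
(2D − 2E_{-1}) f = (10/3)x^2 - (40/3)x + 7/3


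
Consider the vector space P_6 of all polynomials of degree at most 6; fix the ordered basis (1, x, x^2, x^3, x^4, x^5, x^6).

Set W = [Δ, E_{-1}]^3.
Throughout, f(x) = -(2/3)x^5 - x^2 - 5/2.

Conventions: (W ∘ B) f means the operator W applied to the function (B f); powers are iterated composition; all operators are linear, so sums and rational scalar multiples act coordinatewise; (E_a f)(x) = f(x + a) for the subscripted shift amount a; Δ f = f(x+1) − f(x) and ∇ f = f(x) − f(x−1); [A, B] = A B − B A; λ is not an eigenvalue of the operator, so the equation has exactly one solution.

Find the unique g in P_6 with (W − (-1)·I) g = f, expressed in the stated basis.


write g with unknown coordinates in the stated basis and equate coefficients in (W − (-1)·I) g = f
solving from the highest basis element down gives g = -(2/3)x^5 - x^2 - 5/2
check: W g = 0
so W g − (-1)·g = -(2/3)x^5 - x^2 - 5/2 = f ✓

the image equals g(x) = -(2/3)x^5 - x^2 - 5/2


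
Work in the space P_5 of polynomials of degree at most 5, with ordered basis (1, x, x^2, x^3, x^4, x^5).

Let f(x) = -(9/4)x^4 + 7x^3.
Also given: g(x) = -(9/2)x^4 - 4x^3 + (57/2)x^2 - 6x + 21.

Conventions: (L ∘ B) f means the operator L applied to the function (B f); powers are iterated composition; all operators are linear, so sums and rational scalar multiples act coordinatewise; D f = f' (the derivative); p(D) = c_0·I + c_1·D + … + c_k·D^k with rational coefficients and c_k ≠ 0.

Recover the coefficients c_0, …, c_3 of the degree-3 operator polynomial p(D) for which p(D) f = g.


p(D) = 2·I + 2·D + (1/2)·D^2 + (1/2)·D^3, i.e. c_0 = 2, c_1 = 2, c_2 = 1/2, c_3 = 1/2

D^0 f = -(9/4)x^4 + 7x^3
D^1 f = -9x^3 + 21x^2
D^2 f = -27x^2 + 42x
D^3 f = -54x + 42
matching coefficients of g against c_0 f + c_1 Df + … from the top degree down determines the c_i
solution: c_0 = 2, c_1 = 2, c_2 = 1/2, c_3 = 1/2


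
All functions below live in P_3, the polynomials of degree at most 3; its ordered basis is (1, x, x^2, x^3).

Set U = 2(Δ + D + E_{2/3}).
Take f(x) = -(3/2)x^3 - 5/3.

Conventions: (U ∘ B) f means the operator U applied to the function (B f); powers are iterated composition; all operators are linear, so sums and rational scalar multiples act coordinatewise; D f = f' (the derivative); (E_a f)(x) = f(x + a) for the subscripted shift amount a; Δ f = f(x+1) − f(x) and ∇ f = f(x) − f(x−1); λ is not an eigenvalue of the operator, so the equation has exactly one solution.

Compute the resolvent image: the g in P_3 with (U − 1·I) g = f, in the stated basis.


write g with unknown coordinates in the stated basis and equate coefficients in (U − 1·I) g = f
solving from the highest basis element down gives g = -(3/2)x^3 + 24x^2 - 243x + 11060/9
check: U g = -3x^3 + 24x^2 - 243x + 11045/9
so U g − 1·g = -(3/2)x^3 - 5/3 = f ✓

the image equals g(x) = -(3/2)x^3 + 24x^2 - 243x + 11060/9


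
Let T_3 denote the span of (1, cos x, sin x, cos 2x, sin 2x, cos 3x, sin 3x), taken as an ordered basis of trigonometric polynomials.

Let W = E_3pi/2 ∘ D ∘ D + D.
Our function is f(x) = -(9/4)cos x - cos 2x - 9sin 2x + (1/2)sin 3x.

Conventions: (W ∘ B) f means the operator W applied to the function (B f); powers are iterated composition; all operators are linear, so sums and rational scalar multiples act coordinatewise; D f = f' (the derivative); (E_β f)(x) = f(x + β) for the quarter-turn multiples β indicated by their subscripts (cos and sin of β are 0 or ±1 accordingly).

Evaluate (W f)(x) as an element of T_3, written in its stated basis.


the image equals g(x) = (9/2)sin x - 22cos 2x - 34sin 2x - 3cos 3x

D f = (9/4)sin x - 18cos 2x + 2sin 2x + (3/2)cos 3x
D D f = (9/4)cos x + 4cos 2x + 36sin 2x - (9/2)sin 3x
E_3pi/2 D D f = (9/4)sin x - 4cos 2x - 36sin 2x - (9/2)cos 3x
D f = (9/4)sin x - 18cos 2x + 2sin 2x + (3/2)cos 3x
(E_3pi/2 ∘ D ∘ D + D) f = (9/2)sin x - 22cos 2x - 34sin 2x - 3cos 3x


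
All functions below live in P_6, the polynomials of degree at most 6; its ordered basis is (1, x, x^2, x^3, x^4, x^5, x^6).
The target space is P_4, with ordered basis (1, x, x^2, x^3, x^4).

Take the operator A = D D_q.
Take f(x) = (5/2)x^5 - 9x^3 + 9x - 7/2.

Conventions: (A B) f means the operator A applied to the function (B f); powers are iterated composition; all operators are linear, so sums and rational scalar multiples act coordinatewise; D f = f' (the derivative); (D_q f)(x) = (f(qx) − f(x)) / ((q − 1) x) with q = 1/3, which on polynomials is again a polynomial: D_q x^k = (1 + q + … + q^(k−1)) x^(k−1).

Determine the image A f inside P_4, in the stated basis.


D_q f = (605/162)x^4 - 13x^2 + 9
D D_q f = (1210/81)x^3 - 26x

the result is g(x) = (1210/81)x^3 - 26x


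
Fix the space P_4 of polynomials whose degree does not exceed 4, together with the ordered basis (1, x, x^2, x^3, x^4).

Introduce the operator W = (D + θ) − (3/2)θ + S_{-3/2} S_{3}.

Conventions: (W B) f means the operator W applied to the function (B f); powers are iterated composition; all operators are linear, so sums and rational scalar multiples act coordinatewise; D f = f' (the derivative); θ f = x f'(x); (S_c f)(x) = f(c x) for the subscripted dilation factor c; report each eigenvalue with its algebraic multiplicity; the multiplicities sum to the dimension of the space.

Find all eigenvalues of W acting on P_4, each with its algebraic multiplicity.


image of 1: 1
image of x: -5x + 1
image of x^2: (77/4)x^2 + 2x
image of x^3: -(741/8)x^3 + 3x^2
image of x^4: (6529/16)x^4 + 4x^3
the matrix is upper triangular; its diagonal is (1, -5, 77/4, -741/8, 6529/16)
for a triangular matrix the eigenvalues are the diagonal entries, with algebraic multiplicity their repetition count

λ = -741/8 (multiplicity 1), λ = -5 (multiplicity 1), λ = 1 (multiplicity 1), λ = 77/4 (multiplicity 1), λ = 6529/16 (multiplicity 1)


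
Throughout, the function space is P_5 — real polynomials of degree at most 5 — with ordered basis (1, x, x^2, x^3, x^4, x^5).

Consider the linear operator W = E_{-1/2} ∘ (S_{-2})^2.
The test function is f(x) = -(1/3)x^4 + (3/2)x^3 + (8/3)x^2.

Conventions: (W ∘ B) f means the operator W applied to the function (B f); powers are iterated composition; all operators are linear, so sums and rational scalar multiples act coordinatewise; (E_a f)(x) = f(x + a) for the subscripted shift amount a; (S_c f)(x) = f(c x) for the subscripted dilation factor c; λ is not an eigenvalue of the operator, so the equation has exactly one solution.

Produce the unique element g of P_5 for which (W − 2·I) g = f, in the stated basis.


write g with unknown coordinates in the stated basis and equate coefficients in (W − 2·I) g = f
solving from the highest basis element down gives g = -(1/762)x^4 + (631/47244)x^3 + (26296/82677)x^2 + (58974/27559)x - 86410/27559
check: W g = -(128/381)x^4 + (18032/11811)x^3 + (273064/82677)x^2 + (117948/27559)x - 172820/27559
so W g − 2·g = -(1/3)x^4 + (3/2)x^3 + (8/3)x^2 = f ✓

the result is g(x) = -(1/762)x^4 + (631/47244)x^3 + (26296/82677)x^2 + (58974/27559)x - 86410/27559


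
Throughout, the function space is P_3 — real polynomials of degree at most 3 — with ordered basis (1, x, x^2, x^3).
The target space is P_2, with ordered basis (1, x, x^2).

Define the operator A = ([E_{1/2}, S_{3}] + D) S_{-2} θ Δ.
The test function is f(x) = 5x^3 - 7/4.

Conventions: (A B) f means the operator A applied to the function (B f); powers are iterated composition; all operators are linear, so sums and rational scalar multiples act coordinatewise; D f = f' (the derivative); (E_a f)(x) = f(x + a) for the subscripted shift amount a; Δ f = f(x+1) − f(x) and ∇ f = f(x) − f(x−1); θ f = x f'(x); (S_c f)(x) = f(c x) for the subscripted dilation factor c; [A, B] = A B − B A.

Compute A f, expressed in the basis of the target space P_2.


the image equals g(x) = 960x + 180

Δ f = 15x^2 + 15x + 5
θ Δ f = 30x^2 + 15x
S_{-2} (θ Δ) f = 120x^2 - 30x
S_{3} S_{-2} (θ Δ) f = 1080x^2 - 90x
E_{1/2} S_{3} S_{-2} (θ Δ) f = 1080x^2 + 990x + 225
E_{1/2} S_{-2} (θ Δ) f = 120x^2 + 90x + 15
S_{3} E_{1/2} S_{-2} (θ Δ) f = 1080x^2 + 270x + 15
[E_{1/2}, S_{3}] S_{-2} (θ Δ) f = 720x + 210
D S_{-2} (θ Δ) f = 240x - 30
([E_{1/2}, S_{3}] + D) S_{-2} (θ Δ) f = 960x + 180


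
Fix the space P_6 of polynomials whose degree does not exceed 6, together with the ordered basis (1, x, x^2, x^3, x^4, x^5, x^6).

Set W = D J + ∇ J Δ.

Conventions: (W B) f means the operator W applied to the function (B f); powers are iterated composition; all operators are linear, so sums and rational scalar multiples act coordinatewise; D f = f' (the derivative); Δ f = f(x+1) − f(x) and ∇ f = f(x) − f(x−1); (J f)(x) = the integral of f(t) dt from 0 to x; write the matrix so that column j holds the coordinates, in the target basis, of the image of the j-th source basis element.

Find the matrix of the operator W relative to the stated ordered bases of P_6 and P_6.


the matrix is [[1, 1, 0, 1/2, 0, 1/3, 0]; [0, 1, 2, 0, 2, 0, 2]; [0, 0, 1, 3, 0, 5, 0]; [0, 0, 0, 1, 4, 0, 10]; [0, 0, 0, 0, 1, 5, 0]; [0, 0, 0, 0, 0, 1, 6]; [0, 0, 0, 0, 0, 0, 1]] (rows listed top to bottom)

image of 1: 1
image of x: x + 1
image of x^2: x^2 + 2x
image of x^3: x^3 + 3x^2 + 1/2
image of x^4: x^4 + 4x^3 + 2x
image of x^5: x^5 + 5x^4 + 5x^2 + 1/3
image of x^6: x^6 + 6x^5 + 10x^3 + 2x
each image's coordinates form column j of the matrix


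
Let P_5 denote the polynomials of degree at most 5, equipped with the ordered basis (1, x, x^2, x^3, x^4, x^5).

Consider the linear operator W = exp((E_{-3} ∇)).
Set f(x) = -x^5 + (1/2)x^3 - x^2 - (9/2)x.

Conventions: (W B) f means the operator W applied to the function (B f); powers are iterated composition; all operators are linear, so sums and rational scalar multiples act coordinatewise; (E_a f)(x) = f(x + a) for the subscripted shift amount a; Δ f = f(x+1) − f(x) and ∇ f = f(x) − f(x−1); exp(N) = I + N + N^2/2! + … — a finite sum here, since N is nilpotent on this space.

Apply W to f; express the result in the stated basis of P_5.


g(x) = -x^5 - 5x^4 + (121/2)x^3 - (339/2)x^2 - (821/2)x + 1658

order-1 term: -5x^4 + 70x^3 - (737/2)x^2 + (1725/2)x - 760
order-2 term: -10x^3 + 210x^2 - (2947/2)x + 6907/2
order-3 term: -10x^2 + 210x - 2209/2
order-4 term: -5x + 70
order-5 term: -1
the series for exp((E_{-3} ∇)) f terminates at order 5
exp((E_{-3} ∇)) f = -x^5 - 5x^4 + (121/2)x^3 - (339/2)x^2 - (821/2)x + 1658


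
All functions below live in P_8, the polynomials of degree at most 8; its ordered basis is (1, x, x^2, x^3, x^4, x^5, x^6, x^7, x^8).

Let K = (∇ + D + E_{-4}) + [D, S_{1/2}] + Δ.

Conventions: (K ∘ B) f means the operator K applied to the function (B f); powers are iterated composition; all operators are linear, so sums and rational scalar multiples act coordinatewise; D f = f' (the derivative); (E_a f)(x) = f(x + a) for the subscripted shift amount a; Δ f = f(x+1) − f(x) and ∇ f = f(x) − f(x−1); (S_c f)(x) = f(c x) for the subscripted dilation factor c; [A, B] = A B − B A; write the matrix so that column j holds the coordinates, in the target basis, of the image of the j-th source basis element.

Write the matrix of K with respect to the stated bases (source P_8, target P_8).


image of 1: 1
image of x: x - 3/2
image of x^2: x^2 - (5/2)x + 16
image of x^3: x^3 - (27/8)x^2 + 48x - 62
image of x^4: x^4 - (17/4)x^3 + 96x^2 - 248x + 256
image of x^5: x^5 - (165/32)x^4 + 160x^3 - 620x^2 + 1280x - 1022
image of x^6: x^6 - (195/32)x^5 + 240x^4 - 1240x^3 + 3840x^2 - 6132x + 4096
image of x^7: x^7 - (903/128)x^6 + 336x^5 - 2170x^4 + 8960x^3 - 21462x^2 + 28672x - 16382
image of x^8: x^8 - (257/32)x^7 + 448x^6 - 3472x^5 + 17920x^4 - 57232x^3 + 114688x^2 - 131056x + 65536
each image's coordinates form column j of the matrix

the matrix is [[1, -3/2, 16, -62, 256, -1022, 4096, -16382, 65536]; [0, 1, -5/2, 48, -248, 1280, -6132, 28672, -131056]; [0, 0, 1, -27/8, 96, -620, 3840, -21462, 114688]; [0, 0, 0, 1, -17/4, 160, -1240, 8960, -57232]; [0, 0, 0, 0, 1, -165/32, 240, -2170, 17920]; [0, 0, 0, 0, 0, 1, -195/32, 336, -3472]; [0, 0, 0, 0, 0, 0, 1, -903/128, 448]; [0, 0, 0, 0, 0, 0, 0, 1, -257/32]; [0, 0, 0, 0, 0, 0, 0, 0, 1]] (rows listed top to bottom)


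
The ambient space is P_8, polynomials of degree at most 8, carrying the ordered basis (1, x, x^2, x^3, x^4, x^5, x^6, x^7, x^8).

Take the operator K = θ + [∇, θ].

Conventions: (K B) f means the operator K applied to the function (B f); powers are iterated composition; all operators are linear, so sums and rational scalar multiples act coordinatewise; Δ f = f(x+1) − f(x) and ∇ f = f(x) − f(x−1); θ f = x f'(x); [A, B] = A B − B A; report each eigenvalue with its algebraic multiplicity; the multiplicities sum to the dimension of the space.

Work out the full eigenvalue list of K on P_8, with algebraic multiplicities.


λ = 0 (multiplicity 1), λ = 1 (multiplicity 1), λ = 2 (multiplicity 1), λ = 3 (multiplicity 1), λ = 4 (multiplicity 1), λ = 5 (multiplicity 1), λ = 6 (multiplicity 1), λ = 7 (multiplicity 1), λ = 8 (multiplicity 1)

image of 1: 0
image of x: x + 1
image of x^2: 2x^2 + 2x - 2
image of x^3: 3x^3 + 3x^2 - 6x + 3
image of x^4: 4x^4 + 4x^3 - 12x^2 + 12x - 4
image of x^5: 5x^5 + 5x^4 - 20x^3 + 30x^2 - 20x + 5
image of x^6: 6x^6 + 6x^5 - 30x^4 + 60x^3 - 60x^2 + 30x - 6
image of x^7: 7x^7 + 7x^6 - 42x^5 + 105x^4 - 140x^3 + 105x^2 - 42x + 7
image of x^8: 8x^8 + 8x^7 - 56x^6 + 168x^5 - 280x^4 + 280x^3 - 168x^2 + 56x - 8
the matrix is upper triangular; its diagonal is (0, 1, 2, 3, 4, 5, 6, 7, 8)
for a triangular matrix the eigenvalues are the diagonal entries, with algebraic multiplicity their repetition count


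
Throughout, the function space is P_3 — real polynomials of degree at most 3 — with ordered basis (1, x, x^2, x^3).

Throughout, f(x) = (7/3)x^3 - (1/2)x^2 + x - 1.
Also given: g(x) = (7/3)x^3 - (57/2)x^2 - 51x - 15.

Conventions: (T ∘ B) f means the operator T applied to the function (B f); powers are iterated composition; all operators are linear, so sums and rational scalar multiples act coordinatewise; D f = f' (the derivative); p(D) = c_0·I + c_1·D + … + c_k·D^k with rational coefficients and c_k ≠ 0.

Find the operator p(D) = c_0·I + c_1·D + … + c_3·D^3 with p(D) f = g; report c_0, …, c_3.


D^0 f = (7/3)x^3 - (1/2)x^2 + x - 1
D^1 f = 7x^2 - x + 1
D^2 f = 14x - 1
D^3 f = 14
matching coefficients of g against c_0 f + c_1 Df + … from the top degree down determines the c_i
solution: c_0 = 1, c_1 = -4, c_2 = -4, c_3 = -1

c_0 = 1, c_1 = -4, c_2 = -4, c_3 = -1


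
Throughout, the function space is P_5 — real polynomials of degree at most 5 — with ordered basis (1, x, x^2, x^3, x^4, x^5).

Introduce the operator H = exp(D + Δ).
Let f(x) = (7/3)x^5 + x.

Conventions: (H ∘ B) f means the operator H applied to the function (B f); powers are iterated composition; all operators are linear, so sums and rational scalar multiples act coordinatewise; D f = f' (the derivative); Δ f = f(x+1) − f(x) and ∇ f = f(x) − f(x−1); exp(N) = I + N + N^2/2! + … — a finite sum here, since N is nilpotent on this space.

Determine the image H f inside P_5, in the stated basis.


the result is g(x) = (7/3)x^5 + (70/3)x^4 + (350/3)x^3 + 350x^2 + (1823/3)x + 1427/3

order-1 term: (70/3)x^4 + (70/3)x^3 + (70/3)x^2 + (35/3)x + 13/3
order-2 term: (280/3)x^3 + 140x^2 + (385/3)x + 140/3
order-3 term: (560/3)x^2 + 280x + 490/3
order-4 term: (560/3)x + 560/3
order-5 term: 224/3
the series for exp(D + Δ) f terminates at order 5
exp(D + Δ) f = (7/3)x^5 + (70/3)x^4 + (350/3)x^3 + 350x^2 + (1823/3)x + 1427/3


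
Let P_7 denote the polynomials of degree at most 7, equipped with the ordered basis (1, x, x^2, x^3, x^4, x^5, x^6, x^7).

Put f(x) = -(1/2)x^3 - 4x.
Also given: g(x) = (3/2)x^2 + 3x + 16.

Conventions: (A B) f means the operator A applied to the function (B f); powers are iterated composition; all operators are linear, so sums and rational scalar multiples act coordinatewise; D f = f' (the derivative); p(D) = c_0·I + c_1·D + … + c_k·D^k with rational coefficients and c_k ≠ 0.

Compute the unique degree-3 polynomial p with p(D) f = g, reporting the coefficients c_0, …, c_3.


D^0 f = -(1/2)x^3 - 4x
D^1 f = -(3/2)x^2 - 4
D^2 f = -3x
D^3 f = -3
matching coefficients of g against c_0 f + c_1 Df + … from the top degree down determines the c_i
solution: c_0 = 0, c_1 = -1, c_2 = -1, c_3 = -4

c_0 = 0, c_1 = -1, c_2 = -1, c_3 = -4


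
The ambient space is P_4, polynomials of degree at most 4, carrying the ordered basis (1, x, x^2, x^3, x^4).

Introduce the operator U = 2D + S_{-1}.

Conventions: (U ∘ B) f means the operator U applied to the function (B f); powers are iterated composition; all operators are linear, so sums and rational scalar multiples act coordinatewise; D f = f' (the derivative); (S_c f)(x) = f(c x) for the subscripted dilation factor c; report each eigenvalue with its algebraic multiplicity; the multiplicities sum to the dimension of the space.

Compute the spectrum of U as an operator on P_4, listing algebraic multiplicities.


λ = -1 (multiplicity 2), λ = 1 (multiplicity 3)

image of 1: 1
image of x: -x + 2
image of x^2: x^2 + 4x
image of x^3: -x^3 + 6x^2
image of x^4: x^4 + 8x^3
the matrix is upper triangular; its diagonal is (1, -1, 1, -1, 1)
for a triangular matrix the eigenvalues are the diagonal entries, with algebraic multiplicity their repetition count


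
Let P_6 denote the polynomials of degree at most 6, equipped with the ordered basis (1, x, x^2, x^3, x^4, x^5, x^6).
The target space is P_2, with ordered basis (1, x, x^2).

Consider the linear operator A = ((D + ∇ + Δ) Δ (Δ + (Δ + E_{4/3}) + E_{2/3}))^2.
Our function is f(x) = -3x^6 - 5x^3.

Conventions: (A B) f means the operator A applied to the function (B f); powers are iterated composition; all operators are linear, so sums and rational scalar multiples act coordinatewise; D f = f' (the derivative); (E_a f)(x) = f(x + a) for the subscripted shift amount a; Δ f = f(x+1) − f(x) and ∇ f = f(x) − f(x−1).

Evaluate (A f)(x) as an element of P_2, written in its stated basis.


the result is g(x) = -38880x^2 - 388800x - 848880

Δ f = -18x^5 - 45x^4 - 60x^3 - 60x^2 - 33x - 8
Δ f = -18x^5 - 45x^4 - 60x^3 - 60x^2 - 33x - 8
E_{4/3} f = -3x^6 - 24x^5 - 80x^4 - (1325/9)x^3 - (1460/9)x^2 - (2768/27)x - 6976/243
(Δ + E_{4/3}) f = -3x^6 - 42x^5 - 125x^4 - (1865/9)x^3 - (2000/9)x^2 - (3659/27)x - 8920/243
E_{2/3} f = -3x^6 - 12x^5 - 20x^4 - (205/9)x^3 - (170/9)x^2 - (244/27)x - 424/243
(Δ + (Δ + E_{4/3}) + E_{2/3}) f = -6x^6 - 72x^5 - 190x^4 - 290x^3 - (2710/9)x^2 - (1598/9)x - 11288/243
Δ (Δ + (Δ + E_{4/3}) + E_{2/3}) f = -36x^5 - 450x^4 - 1600x^3 - 2820x^2 - (23654/9)x - 3110/3
D Δ (Δ + (Δ + E_{4/3}) + E_{2/3}) f = -180x^4 - 1800x^3 - 4800x^2 - 5640x - 23654/9
∇ Δ (Δ + (Δ + E_{4/3}) + E_{2/3}) f = -180x^4 - 1440x^3 - 2460x^2 - 2460x - 8948/9
Δ Δ (Δ + (Δ + E_{4/3}) + E_{2/3}) f = -180x^4 - 2160x^3 - 7860x^2 - 12420x - 67808/9
(D + ∇ + Δ) Δ (Δ + (Δ + E_{4/3}) + E_{2/3}) f = -540x^4 - 5400x^3 - 15120x^2 - 20520x - 33470/3
Δ ((D + ∇ + Δ) Δ (Δ + (Δ + E_{4/3}) + E_{2/3})) f = -2160x^3 - 19440x^2 - 48600x - 41580
Δ ((D + ∇ + Δ) Δ (Δ + (Δ + E_{4/3}) + E_{2/3})) f = -2160x^3 - 19440x^2 - 48600x - 41580
E_{4/3} ((D + ∇ + Δ) Δ (Δ + (Δ + E_{4/3}) + E_{2/3})) f = -540x^4 - 8280x^3 - 42480x^2 - 94760x - 239710/3
(Δ + E_{4/3}) ((D + ∇ + Δ) Δ (Δ + (Δ + E_{4/3}) + E_{2/3})) f = -540x^4 - 10440x^3 - 61920x^2 - 143360x - 364450/3
E_{2/3} ((D + ∇ + Δ) Δ (Δ + (Δ + E_{4/3}) + E_{2/3})) f = -540x^4 - 6840x^3 - 27360x^2 - 48520x - 99790/3
(Δ + (Δ + E_{4/3}) + E_{2/3}) ((D + ∇ + Δ) Δ (Δ + (Δ + E_{4/3}) + E_{2/3})) f = -1080x^4 - 19440x^3 - 108720x^2 - 240480x - 588980/3
Δ (Δ + (Δ + E_{4/3}) + E_{2/3}) ((D + ∇ + Δ) Δ (Δ + (Δ + E_{4/3}) + E_{2/3})) f = -4320x^3 - 64800x^2 - 280080x - 369720
D Δ (Δ + (Δ + E_{4/3}) + E_{2/3}) ((D + ∇ + Δ) Δ (Δ + (Δ + E_{4/3}) + E_{2/3})) f = -12960x^2 - 129600x - 280080
∇ Δ (Δ + (Δ + E_{4/3}) + E_{2/3}) ((D + ∇ + Δ) Δ (Δ + (Δ + E_{4/3}) + E_{2/3})) f = -12960x^2 - 116640x - 219600
Δ Δ (Δ + (Δ + E_{4/3}) + E_{2/3}) ((D + ∇ + Δ) Δ (Δ + (Δ + E_{4/3}) + E_{2/3})) f = -12960x^2 - 142560x - 349200
(D + ∇ + Δ) Δ (Δ + (Δ + E_{4/3}) + E_{2/3}) ((D + ∇ + Δ) Δ (Δ + (Δ + E_{4/3}) + E_{2/3})) f = -38880x^2 - 388800x - 848880


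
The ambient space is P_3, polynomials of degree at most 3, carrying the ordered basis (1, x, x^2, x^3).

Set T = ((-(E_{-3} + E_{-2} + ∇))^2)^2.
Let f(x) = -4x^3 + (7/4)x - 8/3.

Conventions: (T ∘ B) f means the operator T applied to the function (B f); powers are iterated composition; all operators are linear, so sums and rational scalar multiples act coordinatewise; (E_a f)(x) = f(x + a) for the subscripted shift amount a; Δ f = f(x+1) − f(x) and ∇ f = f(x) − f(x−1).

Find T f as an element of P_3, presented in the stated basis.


g(x) = -64x^3 + 1536x^2 - 13796x + 132064/3

E_{-3} f = -4x^3 + 36x^2 - (425/4)x + 1201/12
E_{-2} f = -4x^3 + 24x^2 - (185/4)x + 155/6
∇ f = -12x^2 + 12x - 9/4
(E_{-3} + E_{-2} + ∇) f = -8x^3 + 48x^2 - (281/2)x + 371/3
(-(E_{-3} + E_{-2} + ∇)) f = 8x^3 - 48x^2 + (281/2)x - 371/3
E_{-3} (-(E_{-3} + E_{-2} + ∇)) f = 8x^3 - 120x^2 + (1289/2)x - 7159/6
E_{-2} (-(E_{-3} + E_{-2} + ∇)) f = 8x^3 - 96x^2 + (857/2)x - 1982/3
∇ (-(E_{-3} + E_{-2} + ∇)) f = 24x^2 - 120x + 393/2
(E_{-3} + E_{-2} + ∇) (-(E_{-3} + E_{-2} + ∇)) f = 16x^3 - 192x^2 + 953x - 4972/3
(-(E_{-3} + E_{-2} + ∇)) (-(E_{-3} + E_{-2} + ∇)) f = -16x^3 + 192x^2 - 953x + 4972/3
E_{-3} (-(E_{-3} + E_{-2} + ∇))^2 f = -16x^3 + 336x^2 - 2537x + 20029/3
E_{-2} (-(E_{-3} + E_{-2} + ∇))^2 f = -16x^3 + 288x^2 - 1913x + 13378/3
∇ (-(E_{-3} + E_{-2} + ∇))^2 f = -48x^2 + 432x - 1161
(E_{-3} + E_{-2} + ∇) (-(E_{-3} + E_{-2} + ∇))^2 f = -32x^3 + 576x^2 - 4018x + 29924/3
(-(E_{-3} + E_{-2} + ∇)) (-(E_{-3} + E_{-2} + ∇))^2 f = 32x^3 - 576x^2 + 4018x - 29924/3
E_{-3} (-(E_{-3} + E_{-2} + ∇)) (-(E_{-3} + E_{-2} + ∇))^2 f = 32x^3 - 864x^2 + 8338x - 84230/3
E_{-2} (-(E_{-3} + E_{-2} + ∇)) (-(E_{-3} + E_{-2} + ∇))^2 f = 32x^3 - 768x^2 + 6706x - 61712/3
∇ (-(E_{-3} + E_{-2} + ∇)) (-(E_{-3} + E_{-2} + ∇))^2 f = 96x^2 - 1248x + 4626
(E_{-3} + E_{-2} + ∇) (-(E_{-3} + E_{-2} + ∇)) (-(E_{-3} + E_{-2} + ∇))^2 f = 64x^3 - 1536x^2 + 13796x - 132064/3
(-(E_{-3} + E_{-2} + ∇)) (-(E_{-3} + E_{-2} + ∇)) (-(E_{-3} + E_{-2} + ∇))^2 f = -64x^3 + 1536x^2 - 13796x + 132064/3


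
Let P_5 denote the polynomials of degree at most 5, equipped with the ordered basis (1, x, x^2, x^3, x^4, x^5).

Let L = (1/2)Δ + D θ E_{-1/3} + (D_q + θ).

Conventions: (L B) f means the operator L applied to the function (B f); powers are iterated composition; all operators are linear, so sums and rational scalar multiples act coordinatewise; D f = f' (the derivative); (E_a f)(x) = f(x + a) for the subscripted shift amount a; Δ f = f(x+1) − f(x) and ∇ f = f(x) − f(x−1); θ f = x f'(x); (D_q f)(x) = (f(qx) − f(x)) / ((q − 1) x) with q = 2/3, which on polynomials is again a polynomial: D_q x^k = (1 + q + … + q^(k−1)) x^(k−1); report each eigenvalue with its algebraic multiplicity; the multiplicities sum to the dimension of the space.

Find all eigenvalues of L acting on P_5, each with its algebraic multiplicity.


λ = 0 (multiplicity 1), λ = 1 (multiplicity 1), λ = 2 (multiplicity 1), λ = 3 (multiplicity 1), λ = 4 (multiplicity 1), λ = 5 (multiplicity 1)

image of 1: 0
image of x: x + 5/2
image of x^2: 2x^2 + (20/3)x - 1/6
image of x^3: 3x^3 + (227/18)x^2 - (5/2)x + 5/6
image of x^4: 4x^4 + (551/27)x^3 - 9x^2 + (14/3)x + 19/54
image of x^5: 5x^5 + (4877/162)x^4 - (65/3)x^3 + 15x^2 + (55/54)x + 91/162
the matrix is upper triangular; its diagonal is (0, 1, 2, 3, 4, 5)
for a triangular matrix the eigenvalues are the diagonal entries, with algebraic multiplicity their repetition count


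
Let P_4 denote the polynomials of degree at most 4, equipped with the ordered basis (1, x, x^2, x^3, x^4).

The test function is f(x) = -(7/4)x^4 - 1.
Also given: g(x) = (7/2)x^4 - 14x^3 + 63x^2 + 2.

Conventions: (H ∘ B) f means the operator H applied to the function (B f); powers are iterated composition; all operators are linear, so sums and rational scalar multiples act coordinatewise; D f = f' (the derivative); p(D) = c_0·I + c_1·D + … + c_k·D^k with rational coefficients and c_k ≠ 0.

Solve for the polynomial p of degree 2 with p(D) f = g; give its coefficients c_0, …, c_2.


c_0 = -2, c_1 = 2, c_2 = -3

D^0 f = -(7/4)x^4 - 1
D^1 f = -7x^3
D^2 f = -21x^2
matching coefficients of g against c_0 f + c_1 Df + … from the top degree down determines the c_i
solution: c_0 = -2, c_1 = 2, c_2 = -3


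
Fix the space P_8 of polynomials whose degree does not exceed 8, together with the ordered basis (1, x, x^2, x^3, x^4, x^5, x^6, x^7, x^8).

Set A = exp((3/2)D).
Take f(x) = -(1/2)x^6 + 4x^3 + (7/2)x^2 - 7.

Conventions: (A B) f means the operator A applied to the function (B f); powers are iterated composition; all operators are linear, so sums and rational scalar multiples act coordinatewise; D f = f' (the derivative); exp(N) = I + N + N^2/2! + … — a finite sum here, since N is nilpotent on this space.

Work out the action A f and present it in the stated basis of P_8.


g(x) = -(1/2)x^6 - (9/2)x^5 - (135/8)x^4 - (119/4)x^3 - (527/32)x^2 + (471/32)x + 1111/128

order-1 term: -(9/2)x^5 + 18x^2 + (21/2)x
order-2 term: -(135/8)x^4 + 27x + 63/8
order-3 term: -(135/4)x^3 + 27/2
order-4 term: -(1215/32)x^2
order-5 term: -(729/32)x
order-6 term: -729/128
the series for exp((3/2)D) f terminates at order 6
exp((3/2)D) f = -(1/2)x^6 - (9/2)x^5 - (135/8)x^4 - (119/4)x^3 - (527/32)x^2 + (471/32)x + 1111/128


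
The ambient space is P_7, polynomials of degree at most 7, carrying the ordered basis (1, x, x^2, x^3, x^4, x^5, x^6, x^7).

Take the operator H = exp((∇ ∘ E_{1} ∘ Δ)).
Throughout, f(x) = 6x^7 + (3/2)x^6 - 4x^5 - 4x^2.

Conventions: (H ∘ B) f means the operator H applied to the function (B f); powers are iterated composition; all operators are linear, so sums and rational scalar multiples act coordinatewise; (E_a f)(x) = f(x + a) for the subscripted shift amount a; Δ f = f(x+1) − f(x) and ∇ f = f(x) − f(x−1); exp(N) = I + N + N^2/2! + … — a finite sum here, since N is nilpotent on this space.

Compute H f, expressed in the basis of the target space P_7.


order-1 term: 252x^5 + 1305x^4 + 3040x^3 + 3855x^2 + 2594x + 721
order-2 term: 2520x^3 + 15390x^2 + 33600x + 25890
order-3 term: 5040x + 15300
the series for exp((∇ ∘ E_{1} ∘ Δ)) f terminates at order 3
exp((∇ ∘ E_{1} ∘ Δ)) f = 6x^7 + (3/2)x^6 + 248x^5 + 1305x^4 + 5560x^3 + 19241x^2 + 41234x + 41911

the image equals g(x) = 6x^7 + (3/2)x^6 + 248x^5 + 1305x^4 + 5560x^3 + 19241x^2 + 41234x + 41911


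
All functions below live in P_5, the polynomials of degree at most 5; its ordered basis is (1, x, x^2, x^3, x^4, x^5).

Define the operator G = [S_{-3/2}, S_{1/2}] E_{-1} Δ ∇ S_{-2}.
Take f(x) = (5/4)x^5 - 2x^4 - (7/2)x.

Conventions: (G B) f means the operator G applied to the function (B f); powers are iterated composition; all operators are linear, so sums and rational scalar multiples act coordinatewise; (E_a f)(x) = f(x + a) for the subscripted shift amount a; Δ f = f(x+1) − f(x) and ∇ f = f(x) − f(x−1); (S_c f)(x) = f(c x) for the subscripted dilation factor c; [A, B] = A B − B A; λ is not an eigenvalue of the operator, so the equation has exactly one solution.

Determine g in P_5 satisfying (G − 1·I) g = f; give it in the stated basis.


write g with unknown coordinates in the stated basis and equate coefficients in (G − 1·I) g = f
solving from the highest basis element down gives g = -(5/4)x^5 + 2x^4 + (7/2)x
check: G g = 0
so G g − 1·g = (5/4)x^5 - 2x^4 - (7/2)x = f ✓

g(x) = -(5/4)x^5 + 2x^4 + (7/2)x


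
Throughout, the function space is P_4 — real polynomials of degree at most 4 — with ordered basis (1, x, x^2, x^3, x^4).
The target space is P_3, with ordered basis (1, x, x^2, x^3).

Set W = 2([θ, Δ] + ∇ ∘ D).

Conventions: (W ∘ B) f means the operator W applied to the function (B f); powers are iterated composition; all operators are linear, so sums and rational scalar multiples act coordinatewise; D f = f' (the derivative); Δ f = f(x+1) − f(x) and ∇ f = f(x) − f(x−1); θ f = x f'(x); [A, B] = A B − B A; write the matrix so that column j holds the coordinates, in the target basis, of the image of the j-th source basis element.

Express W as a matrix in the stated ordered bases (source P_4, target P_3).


the matrix is [[0, -2, 0, -12, 0]; [0, 0, -4, 0, -48]; [0, 0, 0, -6, 0]; [0, 0, 0, 0, -8]] (rows listed top to bottom)

image of 1: 0
image of x: -2
image of x^2: -4x
image of x^3: -6x^2 - 12
image of x^4: -8x^3 - 48x
each image's coordinates form column j of the matrix
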